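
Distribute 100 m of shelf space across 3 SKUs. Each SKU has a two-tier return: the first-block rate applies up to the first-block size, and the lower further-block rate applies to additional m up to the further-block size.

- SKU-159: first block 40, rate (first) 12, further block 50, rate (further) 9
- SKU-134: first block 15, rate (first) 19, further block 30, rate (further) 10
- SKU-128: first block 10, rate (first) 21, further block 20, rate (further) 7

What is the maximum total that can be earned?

Order all 6 blocks by rate: SKU-128/first 21 > SKU-134/first 19 > SKU-159/first 12 > SKU-134/second 10 > SKU-159/second 9 > SKU-128/second 7.
SKU-128 first at 21: fill all 10 — 90 left.
SKU-134 first at 19: fill all 15 — 75 left.
SKU-159/first (12): +40 — 35 left.
SKU-134/second (10): +30 — 5 left.
5 remain; put them into SKU-159 second at 9.
Total = 21×10 + 19×15 + 12×40 + 10×30 + 9×5 = 1320.

1320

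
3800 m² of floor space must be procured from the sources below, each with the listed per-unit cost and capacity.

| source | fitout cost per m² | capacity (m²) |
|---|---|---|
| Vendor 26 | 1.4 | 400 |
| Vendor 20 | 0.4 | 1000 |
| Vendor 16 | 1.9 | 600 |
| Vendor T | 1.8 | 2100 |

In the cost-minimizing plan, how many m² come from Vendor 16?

300

Use sources in increasing cost order.
Vendor 20 at 0.4: take all 1000 m² → 2800 still needed.
Take 400 from Vendor 26 at 1.4 → need 2400 more.
Vendor T at 1.8: take all 2100 m² → 300 still needed.
Vendor 16 at 1.9: take 300 of its 600 → requirement met.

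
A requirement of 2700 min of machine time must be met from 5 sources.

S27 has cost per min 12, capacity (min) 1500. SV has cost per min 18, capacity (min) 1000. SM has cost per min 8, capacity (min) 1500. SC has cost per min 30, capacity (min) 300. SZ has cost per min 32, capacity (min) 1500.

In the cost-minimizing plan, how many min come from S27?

Fill from the cheapest source first.
SM at 8: take all 1500 min → 1200 still needed.
S27 at 12: take 1200 of its 1500 → requirement met.
SV, SC, SZ: unused.

1200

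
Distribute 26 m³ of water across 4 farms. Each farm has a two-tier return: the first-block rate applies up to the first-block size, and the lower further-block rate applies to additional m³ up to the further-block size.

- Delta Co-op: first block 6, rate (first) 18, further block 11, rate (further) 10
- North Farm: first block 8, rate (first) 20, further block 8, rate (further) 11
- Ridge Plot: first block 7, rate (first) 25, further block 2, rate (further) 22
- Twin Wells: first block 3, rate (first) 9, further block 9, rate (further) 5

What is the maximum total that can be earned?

520

Order all 8 blocks by rate: Ridge Plot/first 25 > Ridge Plot/second 22 > North Farm/first 20 > Delta Co-op/first 18 > North Farm/second 11 > Delta Co-op/second 10 > Twin Wells/first 9 > Twin Wells/second 5.
Ridge Plot/first (25): +7 ; 19 left.
Ridge Plot second at 22: fill all 2 ; 17 left.
North Farm first at 20: fill all 8 ; 9 left.
Fill Delta Co-op first block (6 at 18) ; 3 left.
3 remain; put them into North Farm second at 11.
Total = 25×7 + 22×2 + 20×8 + 18×6 + 11×3 = 520.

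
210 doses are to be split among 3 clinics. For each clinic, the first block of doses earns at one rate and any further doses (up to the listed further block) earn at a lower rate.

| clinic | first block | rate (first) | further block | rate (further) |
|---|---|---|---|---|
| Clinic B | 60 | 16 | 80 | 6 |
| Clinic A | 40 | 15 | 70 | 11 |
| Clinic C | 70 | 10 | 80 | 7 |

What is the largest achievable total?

Order all 6 blocks by rate: Clinic B/first 16 > Clinic A/first 15 > Clinic A/second 11 > Clinic C/first 10 > Clinic C/second 7 > Clinic B/second 6.
Clinic B first at 16: fill all 60 ; 150 left.
Clinic A/first (15): +40 ; 110 left.
Clinic A/second (11): +70 ; 40 left.
Clinic C/first: +40 of 70 at 10; pool empty.
Total = 16×60 + 15×40 + 11×70 + 10×40 = 2730.

2730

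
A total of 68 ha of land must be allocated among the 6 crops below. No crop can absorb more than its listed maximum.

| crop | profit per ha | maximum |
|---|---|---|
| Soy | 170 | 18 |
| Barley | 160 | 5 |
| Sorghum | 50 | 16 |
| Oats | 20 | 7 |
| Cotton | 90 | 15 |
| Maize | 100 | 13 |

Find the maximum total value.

7330

Rank by profit per ha: Soy 170 > Barley 160 > Maize 100 > Cotton 90 > Sorghum 50 > Oats 20.
Soy: +18 to 18 (cap) → 50 left.
Barley takes 5 to reach its cap of 5 → 45 left.
Maize: +13 to 13 (cap) → 32 left.
Cotton: +15 to 15 (cap) → 17 left.
Sorghum: +16 to 16 (cap) → 1 left.
Oats: +1 (room for 7) → 1. Pool exhausted.
Total = 170×18 + 160×5 + 50×16 + 20×1 + 90×15 + 100×13 = 7330.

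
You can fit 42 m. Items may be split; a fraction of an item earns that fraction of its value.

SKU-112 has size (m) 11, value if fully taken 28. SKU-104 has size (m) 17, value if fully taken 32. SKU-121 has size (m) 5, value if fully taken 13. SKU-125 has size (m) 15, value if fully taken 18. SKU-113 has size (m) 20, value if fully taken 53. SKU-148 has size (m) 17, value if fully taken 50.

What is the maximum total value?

Best value per unit of size first: SKU-148 50/17≈2.94, SKU-113 53/20≈2.65, SKU-121 13/5≈2.6, SKU-112 28/11≈2.55, SKU-104 32/17≈1.88, SKU-125 18/15≈1.2.
SKU-148: take in full, 17 m for value 50 → 25 left.
All 20 m of SKU-113 fit (value 53) → 5 remain.
All 5 m of SKU-121 fit (value 13) → 0 remain.
Total value = 116.

116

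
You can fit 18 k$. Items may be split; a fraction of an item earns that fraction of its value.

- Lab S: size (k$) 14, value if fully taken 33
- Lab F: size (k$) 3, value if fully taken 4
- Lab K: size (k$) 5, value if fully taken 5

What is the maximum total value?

Rank by value-to-size ratio: Lab S 33/14≈2.36, Lab F 4/3≈1.33, Lab K 5/5≈1.
Lab S: take in full, 14 k$ for value 33 ; 4 left.
Lab F: take in full, 3 k$ for value 4 ; 1 left.
Fill the last 1 k$ with part of Lab K: 1/5 of it earns 1.
Total value = 38.

38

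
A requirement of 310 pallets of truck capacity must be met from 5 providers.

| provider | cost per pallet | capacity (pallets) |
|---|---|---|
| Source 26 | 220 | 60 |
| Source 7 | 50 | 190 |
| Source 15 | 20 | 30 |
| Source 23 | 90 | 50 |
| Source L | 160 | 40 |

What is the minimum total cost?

Fill from the cheapest provider first.
Source 15 at 20: take all 30 pallets ; 280 still needed.
Source 7 at 50: take all 190 pallets ; 90 still needed.
Source 23 at 90: take all 50 pallets ; 40 still needed.
Source L at 160: take all 40 pallets ; 0 still needed.
Source 26: unused.
Cost = 30×20 + 190×50 + 50×90 + 40×160 = 21000.

21000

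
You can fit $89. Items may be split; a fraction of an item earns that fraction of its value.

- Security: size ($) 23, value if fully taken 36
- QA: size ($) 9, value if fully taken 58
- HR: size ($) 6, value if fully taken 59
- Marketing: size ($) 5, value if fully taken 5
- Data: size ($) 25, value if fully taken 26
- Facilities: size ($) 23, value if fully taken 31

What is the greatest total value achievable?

Sort by value density: HR 59/6≈9.83, QA 58/9≈6.44, Security 36/23≈1.57, Facilities 31/23≈1.35, Data 26/25≈1.04, Marketing 5/5≈1.
All 6 $ of HR fit (value 59) ; 83 remain.
QA: take in full, 9 $ for value 58 ; 74 left.
All 23 $ of Security fit (value 36) ; 51 remain.
Facilities: take in full, 23 $ for value 31 ; 28 left.
Take all of Data (25 $, value 26) ; 3 $ left.
Only 3 $ remain; take 3/5 of Marketing for value 5×3/5 = 3.
Total value = 213.

213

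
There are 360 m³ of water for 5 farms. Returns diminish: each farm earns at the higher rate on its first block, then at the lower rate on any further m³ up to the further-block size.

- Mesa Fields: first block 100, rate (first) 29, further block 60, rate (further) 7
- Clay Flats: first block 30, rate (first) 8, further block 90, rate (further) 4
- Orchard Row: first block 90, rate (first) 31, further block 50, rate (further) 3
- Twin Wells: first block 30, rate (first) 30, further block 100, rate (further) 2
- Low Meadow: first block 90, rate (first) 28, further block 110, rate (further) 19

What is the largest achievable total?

10060

Order all 10 blocks by rate: Orchard Row/tier1 31 > Twin Wells/tier1 30 > Mesa Fields/tier1 29 > Low Meadow/tier1 28 > Low Meadow/tier2 19 > Clay Flats/tier1 8 > Mesa Fields/tier2 7 > Clay Flats/tier2 4 > Orchard Row/tier2 3 > Twin Wells/tier2 2.
Orchard Row tier1 at 31: fill all 90 → 270 left.
Twin Wells tier1 at 30: fill all 30 → 240 left.
Mesa Fields/tier1 (29): +100 → 140 left.
Low Meadow tier1 at 28: fill all 90 → 50 left.
Low Meadow tier2 at 19: only 50 left, fill 50.
Total = 31×90 + 30×30 + 29×100 + 28×90 + 19×50 = 10060.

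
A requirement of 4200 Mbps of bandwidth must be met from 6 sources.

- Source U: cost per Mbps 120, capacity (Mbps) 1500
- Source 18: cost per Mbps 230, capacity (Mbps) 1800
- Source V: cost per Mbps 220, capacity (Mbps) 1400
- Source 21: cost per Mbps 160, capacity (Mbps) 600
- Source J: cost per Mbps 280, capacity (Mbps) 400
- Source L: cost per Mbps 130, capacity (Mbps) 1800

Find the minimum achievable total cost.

Fill from the cheapest source first.
Source U (120): use full 1500 ; 2700 Mbps to go.
Source L at 130: take all 1800 Mbps ; 900 still needed.
Source 21 at 160: take all 600 Mbps ; 300 still needed.
Source V at 220: take 300 of its 1400 ; requirement met.
Source 18, Source J: unused.
Cost = 1500×120 + 1800×130 + 600×160 + 300×220 = 576000.

576000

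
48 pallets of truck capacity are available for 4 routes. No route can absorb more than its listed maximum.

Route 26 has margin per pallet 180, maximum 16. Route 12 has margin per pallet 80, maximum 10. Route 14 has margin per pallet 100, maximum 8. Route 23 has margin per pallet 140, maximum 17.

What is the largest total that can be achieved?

Rank by margin per pallet: Route 26 180 > Route 23 140 > Route 14 100 > Route 12 80.
Give Route 26 16 to hit its cap of 16 — 32 left.
Give Route 23 17 to hit its cap of 17 — 15 left.
Give Route 14 8 to hit its cap of 8 — 7 left.
Route 12 has room for 10 but only 7 remain, so it gets 7.
Total = 180×16 + 80×7 + 100×8 + 140×17 = 6620.

6620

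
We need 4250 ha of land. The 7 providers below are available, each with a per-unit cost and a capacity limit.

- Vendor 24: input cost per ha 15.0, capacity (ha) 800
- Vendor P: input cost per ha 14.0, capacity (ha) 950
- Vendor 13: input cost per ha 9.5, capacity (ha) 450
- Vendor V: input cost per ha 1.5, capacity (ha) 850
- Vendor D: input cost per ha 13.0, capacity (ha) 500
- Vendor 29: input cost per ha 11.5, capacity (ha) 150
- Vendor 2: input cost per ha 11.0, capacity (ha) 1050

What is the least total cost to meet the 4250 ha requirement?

Cheapest first:
Vendor V at 1.5: take all 850 ha — 3400 still needed.
Take 450 from Vendor 13 at 9.5 — need 2950 more.
Vendor 2 at 11.0: take all 1050 ha — 1900 still needed.
Vendor 29 (11.5): use full 150 — 1750 ha to go.
Vendor D (13.0): use full 500 — 1250 ha to go.
Vendor P at 14.0: take all 950 ha — 300 still needed.
Take 300 from Vendor 24 at 15.0 to finish.
Cost = 850×1.5 + 450×9.5 + 1050×11.0 + 150×11.5 + 500×13.0 + 950×14.0 + 300×15.0 = 43125.

43125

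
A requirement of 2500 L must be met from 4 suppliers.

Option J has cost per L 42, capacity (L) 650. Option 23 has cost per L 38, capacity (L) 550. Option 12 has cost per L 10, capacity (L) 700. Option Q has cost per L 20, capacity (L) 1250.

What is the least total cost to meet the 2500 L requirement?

52900

Fill from the cheapest supplier first.
Take 700 from Option 12 at 10 ; need 1800 more.
Option Q at 20: take all 1250 L ; 550 still needed.
Take 550 from Option 23 at 38 ; need 0 more.
Option J: unused.
Cost = 700×10 + 1250×20 + 550×38 = 52900.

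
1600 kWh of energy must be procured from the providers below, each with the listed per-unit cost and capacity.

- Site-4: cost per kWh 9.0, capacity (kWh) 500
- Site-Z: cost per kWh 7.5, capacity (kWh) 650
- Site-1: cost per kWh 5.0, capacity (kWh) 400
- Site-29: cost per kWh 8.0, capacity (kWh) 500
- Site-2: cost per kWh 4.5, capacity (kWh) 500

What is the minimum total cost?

9525

Cheapest first:
Take 500 from Site-2 at 4.5 ; need 1100 more.
Site-1 (5.0): use full 400 ; 700 kWh to go.
Site-Z at 7.5: take all 650 kWh ; 50 still needed.
Site-29 (8.0): take the remaining 50 ; done.
Site-4: unused.
Cost = 500×4.5 + 400×5.0 + 650×7.5 + 50×8.0 = 9525.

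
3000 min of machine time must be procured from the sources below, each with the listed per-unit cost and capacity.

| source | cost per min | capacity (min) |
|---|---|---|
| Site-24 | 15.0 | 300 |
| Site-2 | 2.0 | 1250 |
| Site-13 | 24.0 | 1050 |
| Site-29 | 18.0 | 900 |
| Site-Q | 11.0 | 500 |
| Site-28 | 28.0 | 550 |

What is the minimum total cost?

29900

Fill from the cheapest source first.
Site-2 (2.0): use full 1250 — 1750 min to go.
Site-Q at 11.0: take all 500 min — 1250 still needed.
Site-24 at 15.0: take all 300 min — 950 still needed.
Site-29 (18.0): use full 900 — 50 min to go.
Site-13 (24.0): take the remaining 50 — done.
Site-28: unused.
Cost = 1250×2.0 + 500×11.0 + 300×15.0 + 900×18.0 + 50×24.0 = 29900.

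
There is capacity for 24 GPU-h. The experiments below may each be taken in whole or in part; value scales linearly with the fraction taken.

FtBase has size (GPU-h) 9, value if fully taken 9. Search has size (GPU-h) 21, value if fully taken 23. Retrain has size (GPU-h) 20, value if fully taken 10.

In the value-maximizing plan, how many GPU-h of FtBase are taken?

3

Sort by value density: Search 23/21≈1.1, FtBase 9/9≈1, Retrain 10/20≈0.5.
All 21 GPU-h of Search fit (value 23) ; 3 remain.
3 GPU-h left: a 3/9 share of FtBase gives 9×3/9 = 3.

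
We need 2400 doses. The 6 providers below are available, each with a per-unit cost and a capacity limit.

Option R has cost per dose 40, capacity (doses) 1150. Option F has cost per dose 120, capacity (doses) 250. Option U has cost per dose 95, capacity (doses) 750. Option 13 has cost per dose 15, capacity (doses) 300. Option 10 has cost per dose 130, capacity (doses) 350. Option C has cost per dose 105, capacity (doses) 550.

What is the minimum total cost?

142750

Use providers in increasing cost order.
Option 13 (15): use full 300 — 2100 doses to go.
Take 1150 from Option R at 40 — need 950 more.
Take 750 from Option U at 95 — need 200 more.
Option C at 105: take 200 of its 550 — requirement met.
Option F, Option 10: unused.
Cost = 300×15 + 1150×40 + 750×95 + 200×105 = 142750.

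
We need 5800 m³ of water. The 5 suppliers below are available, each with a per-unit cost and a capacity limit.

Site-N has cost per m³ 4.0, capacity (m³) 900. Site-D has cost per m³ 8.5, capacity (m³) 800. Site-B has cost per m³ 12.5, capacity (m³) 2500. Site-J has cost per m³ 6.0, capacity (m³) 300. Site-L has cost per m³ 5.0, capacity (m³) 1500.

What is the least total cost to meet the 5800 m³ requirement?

Use suppliers in increasing cost order.
Site-N at 4.0: take all 900 m³ → 4900 still needed.
Take 1500 from Site-L at 5.0 → need 3400 more.
Take 300 from Site-J at 6.0 → need 3100 more.
Site-D (8.5): use full 800 → 2300 m³ to go.
Site-B at 12.5: take 2300 of its 2500 → requirement met.
Cost = 900×4.0 + 1500×5.0 + 300×6.0 + 800×8.5 + 2300×12.5 = 48450.

48450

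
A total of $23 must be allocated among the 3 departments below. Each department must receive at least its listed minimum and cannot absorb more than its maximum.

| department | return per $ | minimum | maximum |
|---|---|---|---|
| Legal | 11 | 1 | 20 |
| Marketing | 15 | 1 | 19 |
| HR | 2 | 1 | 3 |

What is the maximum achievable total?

320

Meeting every minimum uses 1+1+1 = 3 $, leaving 20.
Order the departments by return per $: Marketing 15 > Legal 11 > HR 2.
Marketing takes 18 more to reach its cap of 19 → 2 left.
Legal: +2 (room for 19) → 3. Pool exhausted.
Total = 11×3 + 15×19 + 2×1 = 320.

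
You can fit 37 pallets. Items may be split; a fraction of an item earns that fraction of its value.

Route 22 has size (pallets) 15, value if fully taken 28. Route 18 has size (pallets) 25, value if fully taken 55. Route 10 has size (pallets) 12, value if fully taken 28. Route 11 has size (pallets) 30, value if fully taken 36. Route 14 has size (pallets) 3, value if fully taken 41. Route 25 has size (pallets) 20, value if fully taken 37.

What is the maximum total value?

117.4

Rank by value-to-size ratio: Route 14 41/3≈13.7, Route 10 28/12≈2.33, Route 18 55/25≈2.2, Route 22 28/15≈1.87, Route 25 37/20≈1.85, Route 11 36/30≈1.2.
Route 14: take in full, 3 pallets for value 41 → 34 left.
Route 10: take in full, 12 pallets for value 28 → 22 left.
Only 22 pallets remain; take 22/25 of Route 18 for value 55×22/25 = 48.4.
Total value = 117.4.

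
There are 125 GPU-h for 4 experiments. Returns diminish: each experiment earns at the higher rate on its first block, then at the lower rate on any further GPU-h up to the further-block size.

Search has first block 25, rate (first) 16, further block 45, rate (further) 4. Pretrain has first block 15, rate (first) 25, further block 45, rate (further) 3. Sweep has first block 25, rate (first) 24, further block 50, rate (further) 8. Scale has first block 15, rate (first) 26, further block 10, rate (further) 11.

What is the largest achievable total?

2155

Treat each block as its own option and order by rate: Scale/first 26 > Pretrain/first 25 > Sweep/first 24 > Search/first 16 > Scale/second 11 > Sweep/second 8 > Search/second 4 > Pretrain/second 3.
Scale/first (26): +15 → 110 left.
Fill Pretrain first block (15 at 25) → 95 left.
Sweep first at 24: fill all 25 → 70 left.
Search first at 16: fill all 25 → 45 left.
Scale/second (11): +10 → 35 left.
Sweep second at 8: only 35 left, fill 35.
Total = 26×15 + 25×15 + 24×25 + 16×25 + 11×10 + 8×35 = 2155.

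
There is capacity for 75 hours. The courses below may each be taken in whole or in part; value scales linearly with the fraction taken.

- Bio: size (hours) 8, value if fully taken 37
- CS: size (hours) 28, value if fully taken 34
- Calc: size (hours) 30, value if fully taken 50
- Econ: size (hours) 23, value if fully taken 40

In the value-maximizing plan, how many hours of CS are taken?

Sort by value density: Bio 37/8≈4.62, Econ 40/23≈1.74, Calc 50/30≈1.67, CS 34/28≈1.21.
Bio: take in full, 8 hours for value 37 ; 67 left.
All 23 hours of Econ fit (value 40) ; 44 remain.
Calc: take in full, 30 hours for value 50 ; 14 left.
Fill the last 14 hours with part of CS: 14/28 of it earns 17.

14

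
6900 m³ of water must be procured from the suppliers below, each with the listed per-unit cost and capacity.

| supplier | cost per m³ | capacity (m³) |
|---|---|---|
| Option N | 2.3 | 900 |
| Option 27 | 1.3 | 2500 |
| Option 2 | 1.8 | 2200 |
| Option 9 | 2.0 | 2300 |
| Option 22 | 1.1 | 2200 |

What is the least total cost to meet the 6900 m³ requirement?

Use suppliers in increasing cost order.
Take 2200 from Option 22 at 1.1 → need 4700 more.
Take 2500 from Option 27 at 1.3 → need 2200 more.
Take 2200 from Option 2 at 1.8 → need 0 more.
Option 9, Option N: unused.
Cost = 2200×1.1 + 2500×1.3 + 2200×1.8 = 9630.

9630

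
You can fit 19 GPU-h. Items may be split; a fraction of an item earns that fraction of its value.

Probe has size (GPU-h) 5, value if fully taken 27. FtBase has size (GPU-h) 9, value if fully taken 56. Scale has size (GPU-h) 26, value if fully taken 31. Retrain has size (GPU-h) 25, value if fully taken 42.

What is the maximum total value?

Sort by value density: FtBase 56/9≈6.22, Probe 27/5≈5.4, Retrain 42/25≈1.68, Scale 31/26≈1.19.
All 9 GPU-h of FtBase fit (value 56) ; 10 remain.
All 5 GPU-h of Probe fit (value 27) ; 5 remain.
5 GPU-h left: a 5/25 share of Retrain gives 42×5/25 = 8.4.
Total value = 91.4.

91.4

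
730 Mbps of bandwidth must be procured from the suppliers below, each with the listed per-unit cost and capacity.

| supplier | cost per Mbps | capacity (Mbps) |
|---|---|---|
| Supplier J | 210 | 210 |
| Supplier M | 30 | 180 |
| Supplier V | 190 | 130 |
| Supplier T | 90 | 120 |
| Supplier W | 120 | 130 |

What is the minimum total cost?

92200

Use suppliers in increasing cost order.
Supplier M (30): use full 180 — 550 Mbps to go.
Take 120 from Supplier T at 90 — need 430 more.
Supplier W (120): use full 130 — 300 Mbps to go.
Supplier V at 190: take all 130 Mbps — 170 still needed.
Take 170 from Supplier J at 210 to finish.
Cost = 180×30 + 120×90 + 130×120 + 130×190 + 170×210 = 92200.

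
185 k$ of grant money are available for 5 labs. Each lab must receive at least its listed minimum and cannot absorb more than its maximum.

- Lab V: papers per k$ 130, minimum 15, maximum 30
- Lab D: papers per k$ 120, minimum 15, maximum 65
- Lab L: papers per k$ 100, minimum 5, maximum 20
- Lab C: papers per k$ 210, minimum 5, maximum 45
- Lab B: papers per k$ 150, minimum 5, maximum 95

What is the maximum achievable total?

29250

Meeting every minimum uses 15+15+5+5+5 = 45 k$, leaving 140.
Order the labs by papers per k$: Lab C 210 > Lab B 150 > Lab V 130 > Lab D 120 > Lab L 100.
Lab C takes 40 more to reach its cap of 45 — 100 left.
Give Lab B 90 more to hit its cap of 95 — 10 left.
Lab V: +10 (room for 15) → 25. Pool exhausted.
Total = 130×25 + 120×15 + 100×5 + 210×45 + 150×95 = 29250.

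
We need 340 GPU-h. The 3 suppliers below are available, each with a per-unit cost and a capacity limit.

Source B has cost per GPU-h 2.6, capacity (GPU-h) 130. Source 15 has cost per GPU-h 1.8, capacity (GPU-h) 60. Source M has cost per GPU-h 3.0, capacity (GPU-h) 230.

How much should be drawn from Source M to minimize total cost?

150

Use suppliers in increasing cost order.
Take 60 from Source 15 at 1.8 ; need 280 more.
Take 130 from Source B at 2.6 ; need 150 more.
Source M at 3.0: take 150 of its 230 ; requirement met.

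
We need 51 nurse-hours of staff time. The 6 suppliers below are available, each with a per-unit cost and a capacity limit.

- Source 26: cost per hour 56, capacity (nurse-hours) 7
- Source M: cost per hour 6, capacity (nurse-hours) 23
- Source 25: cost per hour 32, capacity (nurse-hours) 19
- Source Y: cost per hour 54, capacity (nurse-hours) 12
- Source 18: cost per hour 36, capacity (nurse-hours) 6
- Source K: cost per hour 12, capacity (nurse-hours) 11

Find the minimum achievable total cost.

Cheapest first:
Take 23 from Source M at 6 ; need 28 more.
Source K (12): use full 11 ; 17 nurse-hours to go.
Take 17 from Source 25 at 32 to finish.
Source 18, Source Y, Source 26: unused.
Cost = 23×6 + 11×12 + 17×32 = 814.

814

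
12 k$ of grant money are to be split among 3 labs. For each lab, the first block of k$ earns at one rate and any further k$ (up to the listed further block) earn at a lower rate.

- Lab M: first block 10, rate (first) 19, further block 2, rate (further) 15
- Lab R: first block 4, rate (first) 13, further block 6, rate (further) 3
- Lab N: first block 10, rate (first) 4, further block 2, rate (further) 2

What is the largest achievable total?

Rank every tier by rate: Lab M/tier1 19 > Lab M/tier2 15 > Lab R/tier1 13 > Lab N/tier1 4 > Lab R/tier2 3 > Lab N/tier2 2.
Lab M/tier1 (19): +10 — 2 left.
Lab M/tier2 (15): +2 — 0 left.
Total = 19×10 + 15×2 = 220.

220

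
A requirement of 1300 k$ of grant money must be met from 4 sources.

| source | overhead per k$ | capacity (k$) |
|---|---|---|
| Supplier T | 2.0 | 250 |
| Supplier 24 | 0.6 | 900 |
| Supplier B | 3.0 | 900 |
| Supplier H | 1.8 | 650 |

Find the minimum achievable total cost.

1260

Fill from the cheapest source first.
Supplier 24 (0.6): use full 900 → 400 k$ to go.
Supplier H at 1.8: take 400 of its 650 → requirement met.
Supplier T, Supplier B: unused.
Cost = 900×0.6 + 400×1.8 = 1260.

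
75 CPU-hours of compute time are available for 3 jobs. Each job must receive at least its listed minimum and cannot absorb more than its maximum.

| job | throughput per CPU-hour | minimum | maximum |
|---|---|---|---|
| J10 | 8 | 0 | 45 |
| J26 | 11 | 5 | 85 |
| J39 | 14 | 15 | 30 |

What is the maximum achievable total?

915

Meeting every minimum uses 0+5+15 = 20 CPU-hours, leaving 55.
Order the jobs by throughput per CPU-hour: J39 14 > J26 11 > J10 8.
J39: +15 to 30 (cap) ; 40 left.
Only 40 left; J26 takes them to reach 45.
Total = 11×45 + 14×30 = 915.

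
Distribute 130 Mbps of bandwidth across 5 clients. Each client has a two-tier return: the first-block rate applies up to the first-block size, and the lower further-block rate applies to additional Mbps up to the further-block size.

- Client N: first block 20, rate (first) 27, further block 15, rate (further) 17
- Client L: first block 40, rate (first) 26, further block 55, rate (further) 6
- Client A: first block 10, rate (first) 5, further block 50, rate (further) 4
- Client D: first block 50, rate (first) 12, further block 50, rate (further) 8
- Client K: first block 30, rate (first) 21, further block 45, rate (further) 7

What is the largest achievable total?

2765

Treat each block as its own option and order by rate: Client N/tier1 27 > Client L/tier1 26 > Client K/tier1 21 > Client N/tier2 17 > Client D/tier1 12 > Client D/tier2 8 > Client K/tier2 7 > Client L/tier2 6 > Client A/tier1 5 > Client A/tier2 4.
Fill Client N tier1 block (20 at 27) → 110 left.
Client L/tier1 (26): +40 → 70 left.
Client K tier1 at 21: fill all 30 → 40 left.
Client N tier2 at 17: fill all 15 → 25 left.
Client D/tier1: +25 of 50 at 12; pool empty.
Total = 27×20 + 26×40 + 21×30 + 17×15 + 12×25 = 2765.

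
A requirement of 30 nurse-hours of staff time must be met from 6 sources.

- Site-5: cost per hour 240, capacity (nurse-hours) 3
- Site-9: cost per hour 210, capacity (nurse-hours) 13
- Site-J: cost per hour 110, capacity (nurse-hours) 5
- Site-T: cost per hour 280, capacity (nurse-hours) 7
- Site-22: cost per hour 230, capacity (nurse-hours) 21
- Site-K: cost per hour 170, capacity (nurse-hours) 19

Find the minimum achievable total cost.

5040

Fill from the cheapest source first.
Site-J at 110: take all 5 nurse-hours ; 25 still needed.
Take 19 from Site-K at 170 ; need 6 more.
Take 6 from Site-9 at 210 to finish.
Site-22, Site-5, Site-T: unused.
Cost = 5×110 + 19×170 + 6×210 = 5040.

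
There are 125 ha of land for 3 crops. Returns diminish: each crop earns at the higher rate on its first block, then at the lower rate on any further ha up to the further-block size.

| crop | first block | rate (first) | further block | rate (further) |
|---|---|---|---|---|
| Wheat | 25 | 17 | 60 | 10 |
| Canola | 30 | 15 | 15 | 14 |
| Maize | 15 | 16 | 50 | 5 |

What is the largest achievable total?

1725

Order all 6 blocks by rate: Wheat/first 17 > Maize/first 16 > Canola/first 15 > Canola/second 14 > Wheat/second 10 > Maize/second 5.
Wheat/first (17): +25 ; 100 left.
Maize/first (16): +15 ; 85 left.
Canola/first (15): +30 ; 55 left.
Fill Canola second block (15 at 14) ; 40 left.
Wheat second at 10: only 40 left, fill 40.
Total = 17×25 + 16×15 + 15×30 + 14×15 + 10×40 = 1725.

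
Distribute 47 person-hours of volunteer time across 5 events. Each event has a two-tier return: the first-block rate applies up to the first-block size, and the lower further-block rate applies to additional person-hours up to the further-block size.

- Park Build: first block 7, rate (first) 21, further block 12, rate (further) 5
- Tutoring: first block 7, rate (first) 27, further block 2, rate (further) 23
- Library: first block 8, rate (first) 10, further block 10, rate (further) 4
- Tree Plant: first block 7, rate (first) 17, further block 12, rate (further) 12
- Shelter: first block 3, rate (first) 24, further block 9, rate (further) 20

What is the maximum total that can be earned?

Treat each block as its own option and order by rate: Tutoring/tier1 27 > Shelter/tier1 24 > Tutoring/tier2 23 > Park Build/tier1 21 > Shelter/tier2 20 > Tree Plant/tier1 17 > Tree Plant/tier2 12 > Library/tier1 10 > Park Build/tier2 5 > Library/tier2 4.
Tutoring tier1 at 27: fill all 7 ; 40 left.
Shelter tier1 at 24: fill all 3 ; 37 left.
Fill Tutoring tier2 block (2 at 23) ; 35 left.
Fill Park Build tier1 block (7 at 21) ; 28 left.
Shelter tier2 at 20: fill all 9 ; 19 left.
Tree Plant tier1 at 17: fill all 7 ; 12 left.
Fill Tree Plant tier2 block (12 at 12) ; 0 left.
Total = 27×7 + 24×3 + 23×2 + 21×7 + 20×9 + 17×7 + 12×12 = 897.

897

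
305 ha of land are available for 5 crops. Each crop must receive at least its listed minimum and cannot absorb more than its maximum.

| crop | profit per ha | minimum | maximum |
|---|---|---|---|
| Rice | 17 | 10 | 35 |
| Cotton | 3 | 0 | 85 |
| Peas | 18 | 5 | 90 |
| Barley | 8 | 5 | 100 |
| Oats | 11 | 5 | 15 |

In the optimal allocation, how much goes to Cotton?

Meeting every minimum uses 10+0+5+5+5 = 25 ha, leaving 280.
Rank by profit per ha: Peas 18 > Rice 17 > Oats 11 > Barley 8 > Cotton 3.
Give Peas 85 more to hit its cap of 90 ; 195 left.
Rice: +25 to 35 (cap) ; 170 left.
Give Oats 10 more to hit its cap of 15 ; 160 left.
Give Barley 95 more to hit its cap of 100 ; 65 left.
Only 65 left; Cotton takes them to reach 65.

65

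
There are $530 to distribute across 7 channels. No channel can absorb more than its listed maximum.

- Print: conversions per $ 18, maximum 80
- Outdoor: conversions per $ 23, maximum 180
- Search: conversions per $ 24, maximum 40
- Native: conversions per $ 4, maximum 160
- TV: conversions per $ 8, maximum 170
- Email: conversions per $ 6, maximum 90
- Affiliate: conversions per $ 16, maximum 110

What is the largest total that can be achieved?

Order the channels by conversions per $: Search 24 > Outdoor 23 > Print 18 > Affiliate 16 > TV 8 > Email 6 > Native 4.
Give Search 40 to hit its cap of 40 → 490 left.
Outdoor takes 180 to reach its cap of 180 → 310 left.
Print takes 80 to reach its cap of 80 → 230 left.
Affiliate: +110 to 110 (cap) → 120 left.
TV: +120 (room for 170) → 120. Pool exhausted.
Total = 18×80 + 23×180 + 24×40 + 8×120 + 16×110 = 9260.

9260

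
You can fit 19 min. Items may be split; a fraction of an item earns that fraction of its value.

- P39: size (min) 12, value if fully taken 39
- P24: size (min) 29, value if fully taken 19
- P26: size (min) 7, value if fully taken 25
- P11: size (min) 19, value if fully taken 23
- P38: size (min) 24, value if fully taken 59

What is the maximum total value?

Sort by value density: P26 25/7≈3.57, P39 39/12≈3.25, P38 59/24≈2.46, P11 23/19≈1.21, P24 19/29≈0.655.
All 7 min of P26 fit (value 25) ; 12 remain.
P39: take in full, 12 min for value 39 ; 0 left.
Total value = 64.

64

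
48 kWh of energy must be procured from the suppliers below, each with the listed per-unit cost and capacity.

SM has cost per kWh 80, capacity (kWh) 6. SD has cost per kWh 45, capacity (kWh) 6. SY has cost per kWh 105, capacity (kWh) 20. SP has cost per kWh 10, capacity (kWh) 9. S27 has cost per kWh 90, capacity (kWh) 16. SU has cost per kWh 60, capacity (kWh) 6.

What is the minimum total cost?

3165

Use suppliers in increasing cost order.
Take 9 from SP at 10 ; need 39 more.
SD at 45: take all 6 kWh ; 33 still needed.
SU at 60: take all 6 kWh ; 27 still needed.
SM at 80: take all 6 kWh ; 21 still needed.
Take 16 from S27 at 90 ; need 5 more.
SY at 105: take 5 of its 20 ; requirement met.
Cost = 9×10 + 6×45 + 6×60 + 6×80 + 16×90 + 5×105 = 3165.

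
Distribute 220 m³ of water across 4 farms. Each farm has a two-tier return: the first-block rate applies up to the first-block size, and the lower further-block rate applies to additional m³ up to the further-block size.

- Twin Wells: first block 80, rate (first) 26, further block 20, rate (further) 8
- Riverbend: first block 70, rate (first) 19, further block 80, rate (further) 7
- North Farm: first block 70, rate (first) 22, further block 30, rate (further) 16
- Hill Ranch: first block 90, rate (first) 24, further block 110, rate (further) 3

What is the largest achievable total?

5340

Order all 8 blocks by rate: Twin Wells/T1 26 > Hill Ranch/T1 24 > North Farm/T1 22 > Riverbend/T1 19 > North Farm/T2 16 > Twin Wells/T2 8 > Riverbend/T2 7 > Hill Ranch/T2 3.
Twin Wells/T1 (26): +80 ; 140 left.
Hill Ranch/T1 (24): +90 ; 50 left.
50 remain; put them into North Farm T1 at 22.
Total = 26×80 + 24×90 + 22×50 = 5340.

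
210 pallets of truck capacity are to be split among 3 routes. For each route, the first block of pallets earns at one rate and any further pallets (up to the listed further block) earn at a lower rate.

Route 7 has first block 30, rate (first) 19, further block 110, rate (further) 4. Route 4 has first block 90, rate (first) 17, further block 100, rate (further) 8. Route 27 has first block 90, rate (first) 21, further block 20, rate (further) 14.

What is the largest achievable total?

Order all 6 blocks by rate: Route 27/first 21 > Route 7/first 19 > Route 4/first 17 > Route 27/second 14 > Route 4/second 8 > Route 7/second 4.
Route 27 first at 21: fill all 90 → 120 left.
Route 7 first at 19: fill all 30 → 90 left.
Route 4 first at 17: fill all 90 → 0 left.
Total = 21×90 + 19×30 + 17×90 = 3990.

3990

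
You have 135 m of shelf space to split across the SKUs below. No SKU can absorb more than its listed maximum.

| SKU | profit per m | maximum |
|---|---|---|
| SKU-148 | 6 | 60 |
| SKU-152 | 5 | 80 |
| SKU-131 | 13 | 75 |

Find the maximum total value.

1335

Highest profit per m first: SKU-131 13 > SKU-148 6 > SKU-152 5.
SKU-131 takes 75 to reach its cap of 75 → 60 left.
SKU-148: +60 to 60 (cap) → 0 left.
Total = 6×60 + 13×75 = 1335.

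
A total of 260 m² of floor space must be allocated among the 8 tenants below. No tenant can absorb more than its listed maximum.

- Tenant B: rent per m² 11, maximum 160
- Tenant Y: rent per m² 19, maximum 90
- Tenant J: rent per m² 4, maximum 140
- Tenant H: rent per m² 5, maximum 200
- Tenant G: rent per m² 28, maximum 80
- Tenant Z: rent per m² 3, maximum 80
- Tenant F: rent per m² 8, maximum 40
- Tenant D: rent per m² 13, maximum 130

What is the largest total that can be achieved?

Order the tenants by rent per m²: Tenant G 28 > Tenant Y 19 > Tenant D 13 > Tenant B 11 > Tenant F 8 > Tenant H 5 > Tenant J 4 > Tenant Z 3.
Tenant G takes 80 to reach its cap of 80 ; 180 left.
Tenant Y takes 90 to reach its cap of 90 ; 90 left.
Tenant D: +90 (room for 130) → 90. Pool exhausted.
Total = 19×90 + 28×80 + 13×90 = 5120.

5120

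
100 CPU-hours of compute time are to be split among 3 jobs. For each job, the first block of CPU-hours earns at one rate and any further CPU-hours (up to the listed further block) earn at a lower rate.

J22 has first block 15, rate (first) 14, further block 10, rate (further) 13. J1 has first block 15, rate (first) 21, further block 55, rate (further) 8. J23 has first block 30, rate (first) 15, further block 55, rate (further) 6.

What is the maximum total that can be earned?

Order all 6 blocks by rate: J1/T1 21 > J23/T1 15 > J22/T1 14 > J22/T2 13 > J1/T2 8 > J23/T2 6.
J1/T1 (21): +15 — 85 left.
Fill J23 T1 block (30 at 15) — 55 left.
J22/T1 (14): +15 — 40 left.
J22 T2 at 13: fill all 10 — 30 left.
J1/T2: +30 of 55 at 8; pool empty.
Total = 21×15 + 15×30 + 14×15 + 13×10 + 8×30 = 1345.

1345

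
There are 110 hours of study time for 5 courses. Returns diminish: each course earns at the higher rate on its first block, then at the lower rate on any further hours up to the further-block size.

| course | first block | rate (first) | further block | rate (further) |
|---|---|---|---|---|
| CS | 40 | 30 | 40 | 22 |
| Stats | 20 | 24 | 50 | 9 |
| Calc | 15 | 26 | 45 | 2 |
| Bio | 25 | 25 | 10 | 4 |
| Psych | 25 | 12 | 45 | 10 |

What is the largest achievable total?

2915

Order all 10 blocks by rate: CS/T1 30 > Calc/T1 26 > Bio/T1 25 > Stats/T1 24 > CS/T2 22 > Psych/T1 12 > Psych/T2 10 > Stats/T2 9 > Bio/T2 4 > Calc/T2 2.
CS/T1 (30): +40 → 70 left.
Calc T1 at 26: fill all 15 → 55 left.
Bio T1 at 25: fill all 25 → 30 left.
Fill Stats T1 block (20 at 24) → 10 left.
CS/T2: +10 of 40 at 22; pool empty.
Total = 30×40 + 26×15 + 25×25 + 24×20 + 22×10 = 2915.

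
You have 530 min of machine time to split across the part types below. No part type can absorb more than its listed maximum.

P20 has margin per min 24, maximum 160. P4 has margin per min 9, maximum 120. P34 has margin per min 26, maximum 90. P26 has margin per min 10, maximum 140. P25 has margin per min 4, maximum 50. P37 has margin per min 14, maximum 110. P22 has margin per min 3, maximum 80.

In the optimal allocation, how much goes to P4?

Rank by margin per min: P34 26 > P20 24 > P37 14 > P26 10 > P4 9 > P25 4 > P22 3.
Give P34 90 to hit its cap of 90 → 440 left.
P20 takes 160 to reach its cap of 160 → 280 left.
Give P37 110 to hit its cap of 110 → 170 left.
P26 takes 140 to reach its cap of 140 → 30 left.
Only 30 left; P4 takes them to reach 30.

30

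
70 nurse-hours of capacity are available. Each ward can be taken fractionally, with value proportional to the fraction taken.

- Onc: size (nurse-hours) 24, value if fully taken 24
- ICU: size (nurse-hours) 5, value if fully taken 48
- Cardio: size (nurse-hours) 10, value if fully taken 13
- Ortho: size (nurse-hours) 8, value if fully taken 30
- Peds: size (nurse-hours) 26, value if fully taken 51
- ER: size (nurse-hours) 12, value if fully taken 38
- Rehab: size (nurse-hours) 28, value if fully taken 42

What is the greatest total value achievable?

Best value per unit of size first: ICU 48/5≈9.6, Ortho 30/8≈3.75, ER 38/12≈3.17, Peds 51/26≈1.96, Rehab 42/28≈1.5, Cardio 13/10≈1.3, Onc 24/24≈1.
ICU: take in full, 5 nurse-hours for value 48 → 65 left.
Take all of Ortho (8 nurse-hours, value 30) → 57 nurse-hours left.
ER: take in full, 12 nurse-hours for value 38 → 45 left.
Peds: take in full, 26 nurse-hours for value 51 → 19 left.
Fill the last 19 nurse-hours with part of Rehab: 19/28 of it earns 28.5.
Total value = 195.5.

195.5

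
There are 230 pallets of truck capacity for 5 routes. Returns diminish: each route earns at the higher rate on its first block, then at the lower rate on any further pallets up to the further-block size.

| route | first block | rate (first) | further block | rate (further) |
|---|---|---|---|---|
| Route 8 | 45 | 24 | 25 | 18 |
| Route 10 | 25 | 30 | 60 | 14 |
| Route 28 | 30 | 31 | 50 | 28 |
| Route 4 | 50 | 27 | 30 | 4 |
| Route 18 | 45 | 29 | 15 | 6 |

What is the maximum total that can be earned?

Treat each block as its own option and order by rate: Route 28/first 31 > Route 10/first 30 > Route 18/first 29 > Route 28/second 28 > Route 4/first 27 > Route 8/first 24 > Route 8/second 18 > Route 10/second 14 > Route 18/second 6 > Route 4/second 4.
Fill Route 28 first block (30 at 31) — 200 left.
Fill Route 10 first block (25 at 30) — 175 left.
Route 18/first (29): +45 — 130 left.
Route 28 second at 28: fill all 50 — 80 left.
Route 4/first (27): +50 — 30 left.
Route 8 first at 24: only 30 left, fill 30.
Total = 31×30 + 30×25 + 29×45 + 28×50 + 27×50 + 24×30 = 6455.

6455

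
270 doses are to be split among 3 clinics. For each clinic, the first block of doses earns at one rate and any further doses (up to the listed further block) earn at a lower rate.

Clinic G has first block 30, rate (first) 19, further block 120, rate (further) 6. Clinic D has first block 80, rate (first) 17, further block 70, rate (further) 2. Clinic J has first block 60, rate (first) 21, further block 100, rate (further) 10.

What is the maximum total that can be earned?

4190

Treat each block as its own option and order by rate: Clinic J/tier1 21 > Clinic G/tier1 19 > Clinic D/tier1 17 > Clinic J/tier2 10 > Clinic G/tier2 6 > Clinic D/tier2 2.
Clinic J/tier1 (21): +60 — 210 left.
Clinic G/tier1 (19): +30 — 180 left.
Clinic D/tier1 (17): +80 — 100 left.
Fill Clinic J tier2 block (100 at 10) — 0 left.
Total = 21×60 + 19×30 + 17×80 + 10×100 = 4190.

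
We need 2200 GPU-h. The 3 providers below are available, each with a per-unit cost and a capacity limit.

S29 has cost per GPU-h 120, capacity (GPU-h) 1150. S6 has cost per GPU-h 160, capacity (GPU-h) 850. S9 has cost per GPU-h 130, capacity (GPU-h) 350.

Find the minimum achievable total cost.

Cheapest first:
Take 1150 from S29 at 120 — need 1050 more.
S9 (130): use full 350 — 700 GPU-h to go.
S6 (160): take the remaining 700 — done.
Cost = 1150×120 + 350×130 + 700×160 = 295500.

295500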